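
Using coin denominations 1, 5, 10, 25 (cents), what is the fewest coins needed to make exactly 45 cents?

3

Use the largest denomination that fits, subtract, and repeat.
45 = 1×25 + 2×10
Total coins = 1 + 2 = 3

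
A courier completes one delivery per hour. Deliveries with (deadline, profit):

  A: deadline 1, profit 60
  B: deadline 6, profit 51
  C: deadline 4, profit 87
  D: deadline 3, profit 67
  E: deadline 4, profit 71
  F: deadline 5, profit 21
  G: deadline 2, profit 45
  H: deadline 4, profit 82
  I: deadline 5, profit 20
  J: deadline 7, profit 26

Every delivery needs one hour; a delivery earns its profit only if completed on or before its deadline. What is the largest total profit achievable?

405

Take jobs in profit order; each goes to the latest open slot no later than its deadline.
By profit: C(d4,87), H(d4,82), E(d4,71), D(d3,67), A(d1,60), B(d6,51), G(d2,45), J(d7,26), F(d5,21), I(d5,20)
C→slot 4; H→slot 3; E→slot 2; D→slot 1; A skipped; B→slot 6; G skipped; J→slot 7; F→slot 5; I skipped.
Profit = 67 + 71 + 82 + 87 + 21 + 51 + 26 = 405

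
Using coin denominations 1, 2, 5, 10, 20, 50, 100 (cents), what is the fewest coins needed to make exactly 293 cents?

Use the largest denomination that fits, subtract, and repeat.
293 − 2×100→93 − 1×50→43 − 2×20→3 − 1×2→1 − 1×1→0
Total coins = 2 + 1 + 2 + 1 + 1 = 7

7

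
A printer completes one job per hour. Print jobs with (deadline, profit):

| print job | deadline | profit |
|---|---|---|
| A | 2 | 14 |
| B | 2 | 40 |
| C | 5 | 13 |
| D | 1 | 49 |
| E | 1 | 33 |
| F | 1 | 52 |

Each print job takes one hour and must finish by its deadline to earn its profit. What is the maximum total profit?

105

Sort by profit descending; place each in the latest free slot ≤ its deadline.
Profit order: F=52 D=49 B=40 E=33 A=14 C=13
Assign: F→slot 1, D skipped, B→slot 2, E skipped, A skipped, C→slot 5.
Slots: [1:F] [2:B] [5:C]
Profit = 52 + 40 + 13 = 105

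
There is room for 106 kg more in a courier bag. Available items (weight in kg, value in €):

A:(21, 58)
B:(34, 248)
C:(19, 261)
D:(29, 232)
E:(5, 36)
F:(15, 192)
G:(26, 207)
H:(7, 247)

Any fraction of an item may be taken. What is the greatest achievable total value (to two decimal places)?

Greedy by value/weight ratio, highest first.
Ratios (sorted): H 35.29, C 13.74, F 12.80, D 8.00, G 7.96, B 7.29, E 7.20, A 2.76
take H (7 @ 247); take C (19 @ 261); take F (15 @ 192); take D (29 @ 232); take G (26 @ 207); take 10/34 of B → 72.94. Capacity used 106/106.
Total value = 1211.94

1211.94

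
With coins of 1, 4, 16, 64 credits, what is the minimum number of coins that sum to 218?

8

218 − 3×64→26 − 1×16→10 − 2×4→2 − 2×1→0
Total coins = 3 + 1 + 2 + 2 = 8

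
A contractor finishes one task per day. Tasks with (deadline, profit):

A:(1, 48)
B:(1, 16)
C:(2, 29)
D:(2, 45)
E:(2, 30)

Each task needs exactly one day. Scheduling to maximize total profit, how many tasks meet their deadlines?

2

Take jobs in profit order; each goes to the latest open slot no later than its deadline.
By profit: A(d1,48), D(d2,45), E(d2,30), C(d2,29), B(d1,16)
A→slot 1; D→slot 2; E skipped; C skipped; B skipped.
2 of 5 scheduled.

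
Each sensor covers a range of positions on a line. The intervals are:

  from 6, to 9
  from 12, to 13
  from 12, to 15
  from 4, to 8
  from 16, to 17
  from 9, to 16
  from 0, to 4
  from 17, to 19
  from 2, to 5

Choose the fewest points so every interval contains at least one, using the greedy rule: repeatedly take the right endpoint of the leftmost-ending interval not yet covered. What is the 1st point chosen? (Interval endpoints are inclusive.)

Sort by right endpoint; whenever an interval is uncovered, place a point at its right end.
Sorted: [0,4] [2,5] [4,8] [6,9] [12,13] [12,15] [9,16] [16,17] [17,19]
{[0,4],[2,5],[4,8]} hit by 4; {[6,9]} hit by 9; {[12,13],[12,15],[9,16]} hit by 13; {[16,17],[17,19]} hit by 17.
Points: 4, 9, 13, 17 (4 total).

4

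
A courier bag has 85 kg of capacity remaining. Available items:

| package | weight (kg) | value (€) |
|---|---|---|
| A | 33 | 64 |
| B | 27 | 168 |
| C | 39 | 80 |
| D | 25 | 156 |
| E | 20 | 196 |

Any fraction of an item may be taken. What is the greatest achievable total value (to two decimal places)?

Sort by value per unit weight and fill in that order.
Ratios (sorted): E 9.80, D 6.24, B 6.22, C 2.05, A 1.94
take E (20 @ 196); take D (25 @ 156); take B (27 @ 168); take 13/39 of C → 26.67. Capacity used 85/85.
Total value = 546.67

546.67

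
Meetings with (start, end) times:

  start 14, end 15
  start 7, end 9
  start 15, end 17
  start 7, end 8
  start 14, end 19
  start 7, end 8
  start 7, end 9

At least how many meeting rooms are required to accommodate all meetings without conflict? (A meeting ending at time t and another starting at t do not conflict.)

4

Count concurrent intervals with a sweep; the peak is the room count.
starts: [7, 7, 7, 7, 14, 14, 15]
ends:   [8, 8, 9, 9, 15, 17, 19]
s7→1 s7→2 s7→3 s7→4  — peak 4.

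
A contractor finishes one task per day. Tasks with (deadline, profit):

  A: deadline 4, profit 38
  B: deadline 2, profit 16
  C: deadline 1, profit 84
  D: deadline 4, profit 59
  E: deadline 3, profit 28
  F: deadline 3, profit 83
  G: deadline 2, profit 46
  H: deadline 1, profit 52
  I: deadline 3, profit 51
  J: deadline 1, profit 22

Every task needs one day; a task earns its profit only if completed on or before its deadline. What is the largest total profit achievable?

Profit order: C=84 F=83 D=59 H=52 I=51 G=46 A=38 E=28 J=22 B=16
Assign: C→slot 1, F→slot 3, D→slot 4, H skipped, I→slot 2, G skipped, A skipped, E skipped, J skipped, B skipped.
Slots: [1:C] [2:I] [3:F] [4:D]
Profit = 84 + 51 + 83 + 59 = 277

277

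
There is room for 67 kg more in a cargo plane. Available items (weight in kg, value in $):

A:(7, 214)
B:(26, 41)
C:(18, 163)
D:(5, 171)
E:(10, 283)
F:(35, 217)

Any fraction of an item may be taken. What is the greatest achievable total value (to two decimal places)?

998.40

Greedy by value/weight ratio, highest first.
Order: D (171/5=34.20) > A (214/7=30.57) > E (283/10=28.30) > C (163/18=9.06) > F (217/35=6.20) > B (41/26=1.58)
Fill: take D (5 @ 171) → take A (7 @ 214) → take E (10 @ 283) → take C (18 @ 163) → take 27/35 of F → 167.40; 67/67 used.
Total value = 998.40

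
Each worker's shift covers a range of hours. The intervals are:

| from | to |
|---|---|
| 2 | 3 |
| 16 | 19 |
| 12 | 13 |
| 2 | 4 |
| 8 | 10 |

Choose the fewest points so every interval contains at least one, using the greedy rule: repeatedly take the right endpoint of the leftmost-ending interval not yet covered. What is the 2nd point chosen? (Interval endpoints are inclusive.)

10

By right end: [2,3]  [2,4]  [8,10]  [12,13]  [16,19]
[2,3] uncovered → point at 3; [8,10] uncovered → point at 10; [12,13] uncovered → point at 13; [16,19] uncovered → point at 19.
Points: 3, 10, 13, 19 (4 total).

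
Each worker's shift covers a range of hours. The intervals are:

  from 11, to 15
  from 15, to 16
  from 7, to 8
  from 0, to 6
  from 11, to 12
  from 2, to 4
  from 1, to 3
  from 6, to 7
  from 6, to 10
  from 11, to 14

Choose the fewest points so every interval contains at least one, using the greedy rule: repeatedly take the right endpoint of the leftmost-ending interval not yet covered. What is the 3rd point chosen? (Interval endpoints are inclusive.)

12

Sort by right endpoint; whenever an interval is uncovered, place a point at its right end.
By right end: [1,3]  [2,4]  [0,6]  [6,7]  [7,8]  [6,10]  [11,12]  [11,14]  [11,15]  [15,16]
[1,3] uncovered → point at 3; [6,7] uncovered → point at 7; [11,12] uncovered → point at 12; [15,16] uncovered → point at 16.
Points: 3, 7, 12, 16 (4 total).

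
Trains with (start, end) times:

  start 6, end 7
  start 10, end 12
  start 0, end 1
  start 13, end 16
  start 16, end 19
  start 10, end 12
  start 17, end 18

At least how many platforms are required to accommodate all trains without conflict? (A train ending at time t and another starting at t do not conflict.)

The answer is the maximum number of intervals overlapping at any instant.
Events (time:±→running): 0:+→1 1:-→0 6:+→1 7:-→0 10:+→1 10:+→2 … peak 2.

2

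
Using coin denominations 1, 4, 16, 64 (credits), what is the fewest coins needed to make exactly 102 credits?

102 − 1×64→38 − 2×16→6 − 1×4→2 − 2×1→0
Total coins = 1 + 2 + 1 + 2 = 6

6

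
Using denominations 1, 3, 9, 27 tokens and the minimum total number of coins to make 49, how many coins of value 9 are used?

49 = 1×27 + 2×9 + 1×3 + 1×1
Count of 9: 2

2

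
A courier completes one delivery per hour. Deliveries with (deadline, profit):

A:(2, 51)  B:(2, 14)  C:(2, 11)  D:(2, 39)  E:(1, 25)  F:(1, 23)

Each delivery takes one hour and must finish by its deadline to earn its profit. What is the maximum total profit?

By profit: A(d2,51), D(d2,39), E(d1,25), F(d1,23), B(d2,14), C(d2,11)
A→slot 2; D→slot 1; E skipped; F skipped; B skipped; C skipped.
Profit = 39 + 51 = 90

90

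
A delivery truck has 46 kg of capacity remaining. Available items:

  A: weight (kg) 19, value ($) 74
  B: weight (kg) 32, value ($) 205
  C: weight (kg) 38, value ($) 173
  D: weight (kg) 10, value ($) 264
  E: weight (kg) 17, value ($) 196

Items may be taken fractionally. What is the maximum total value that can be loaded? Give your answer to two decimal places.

581.72

Greedy by value/weight ratio, highest first.
Order: D (264/10=26.40) > E (196/17=11.53) > B (205/32=6.41) > C (173/38=4.55) > A (74/19=3.89)
Fill: take D (10 @ 264) → take E (17 @ 196) → take 19/32 of B → 121.72; 46/46 used.
Total value = 581.72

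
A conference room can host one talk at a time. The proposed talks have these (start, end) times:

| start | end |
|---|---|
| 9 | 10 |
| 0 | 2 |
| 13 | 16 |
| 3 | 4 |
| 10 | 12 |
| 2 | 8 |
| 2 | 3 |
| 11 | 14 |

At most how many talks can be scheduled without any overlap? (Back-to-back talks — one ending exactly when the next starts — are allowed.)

6

Sort by end time and greedily take each interval whose start is ≥ the last chosen end.
Sorted by end: (0,2)  (2,3)  (3,4)  (2,8)  (9,10)  (10,12)  (11,14)  (13,16)
take (0,2); take (2,3); take (3,4); take (9,10); take (10,12); take (13,16).
Selected 6 talks.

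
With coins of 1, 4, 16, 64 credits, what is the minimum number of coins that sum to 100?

Greedy: take as many of the largest coin as possible, then repeat with the remainder.
100 − 1×64→36 − 2×16→4 − 1×4→0
Total coins = 1 + 2 + 1 = 4

4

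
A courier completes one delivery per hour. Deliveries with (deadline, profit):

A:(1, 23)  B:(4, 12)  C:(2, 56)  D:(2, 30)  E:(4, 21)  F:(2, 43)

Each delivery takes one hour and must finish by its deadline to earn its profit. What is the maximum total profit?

132

Sort by profit descending; place each in the latest free slot ≤ its deadline.
Profit order: C=56 F=43 D=30 A=23 E=21 B=12
Assign: C→slot 2, F→slot 1, D skipped, A skipped, E→slot 4, B→slot 3.
Slots: [1:F] [2:C] [3:B] [4:E]
Profit = 43 + 56 + 12 + 21 = 132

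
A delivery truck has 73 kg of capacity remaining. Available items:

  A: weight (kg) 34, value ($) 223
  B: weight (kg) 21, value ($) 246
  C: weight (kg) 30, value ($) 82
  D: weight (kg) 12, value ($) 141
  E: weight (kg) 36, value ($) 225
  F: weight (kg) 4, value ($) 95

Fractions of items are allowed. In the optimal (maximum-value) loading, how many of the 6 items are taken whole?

Order: F (95/4=23.75) > D (141/12=11.75) > B (246/21=11.71) > A (223/34=6.56) > E (225/36=6.25) > C (82/30=2.73)
Fill: take F (4 @ 95) → take D (12 @ 141) → take B (21 @ 246) → take A (34 @ 223) → take 2/36 of E → 12.50; 73/73 used.
4 item(s) taken whole; one partial (take 2/36 of E).

4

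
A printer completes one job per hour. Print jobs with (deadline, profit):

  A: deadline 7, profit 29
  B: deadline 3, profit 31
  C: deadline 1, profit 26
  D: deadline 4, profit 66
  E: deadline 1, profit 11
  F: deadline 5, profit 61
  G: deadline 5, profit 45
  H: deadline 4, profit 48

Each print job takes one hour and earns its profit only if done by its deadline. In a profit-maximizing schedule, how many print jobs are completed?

6

Take jobs in profit order; each goes to the latest open slot no later than its deadline.
By profit: D(d4,66), F(d5,61), H(d4,48), G(d5,45), B(d3,31), A(d7,29), C(d1,26), E(d1,11)
D→slot 4; F→slot 5; H→slot 3; G→slot 2; B→slot 1; A→slot 7; C skipped; E skipped.
6 of 8 scheduled.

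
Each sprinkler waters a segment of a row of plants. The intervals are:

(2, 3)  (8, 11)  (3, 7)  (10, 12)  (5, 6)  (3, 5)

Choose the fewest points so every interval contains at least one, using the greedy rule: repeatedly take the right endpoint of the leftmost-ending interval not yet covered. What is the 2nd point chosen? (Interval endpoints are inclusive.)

Process intervals by earliest right end; each time one isn't hit yet, stab at its right endpoint.
By right end: [2,3]  [3,5]  [5,6]  [3,7]  [8,11]  [10,12]
[2,3] uncovered → point at 3; [5,6] uncovered → point at 6; [8,11] uncovered → point at 11.
Points: 3, 6, 11 (3 total).

6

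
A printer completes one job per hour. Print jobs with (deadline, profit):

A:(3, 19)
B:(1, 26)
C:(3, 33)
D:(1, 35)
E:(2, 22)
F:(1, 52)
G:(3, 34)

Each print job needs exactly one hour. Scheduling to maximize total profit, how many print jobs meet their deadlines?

By profit: F(d1,52), D(d1,35), G(d3,34), C(d3,33), B(d1,26), E(d2,22), A(d3,19)
F→slot 1; D skipped; G→slot 3; C→slot 2; B skipped; E skipped; A skipped.
3 of 7 scheduled.

3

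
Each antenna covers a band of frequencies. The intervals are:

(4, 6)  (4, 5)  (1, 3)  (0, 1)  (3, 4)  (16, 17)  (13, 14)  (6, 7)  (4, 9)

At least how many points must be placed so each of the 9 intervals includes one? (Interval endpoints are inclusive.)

Process intervals by earliest right end; each time one isn't hit yet, stab at its right endpoint.
By right end: [0,1]  [1,3]  [3,4]  [4,5]  [4,6]  [6,7]  [4,9]  [13,14]  [16,17]
[0,1] uncovered → point at 1; [3,4] uncovered → point at 4; [6,7] uncovered → point at 7; [13,14] uncovered → point at 14; [16,17] uncovered → point at 17.
Points: 1, 4, 7, 14, 17 (5 total).

5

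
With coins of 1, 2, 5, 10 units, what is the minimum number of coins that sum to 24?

24 = 2×10 + 2×2
Total coins = 2 + 2 = 4

4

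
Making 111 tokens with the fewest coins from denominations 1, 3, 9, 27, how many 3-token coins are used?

Use the largest denomination that fits, subtract, and repeat.
111 = 4×27 + 1×3
Count of 3: 1

1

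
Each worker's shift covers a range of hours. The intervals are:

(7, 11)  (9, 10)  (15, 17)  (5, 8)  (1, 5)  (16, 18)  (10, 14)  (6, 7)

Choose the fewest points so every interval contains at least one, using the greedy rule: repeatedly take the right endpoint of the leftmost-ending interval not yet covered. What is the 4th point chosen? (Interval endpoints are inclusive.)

By right end: [1,5]  [6,7]  [5,8]  [9,10]  [7,11]  [10,14]  [15,17]  [16,18]
[1,5] uncovered → point at 5; [6,7] uncovered → point at 7; [9,10] uncovered → point at 10; [15,17] uncovered → point at 17.
Points: 5, 7, 10, 17 (4 total).

17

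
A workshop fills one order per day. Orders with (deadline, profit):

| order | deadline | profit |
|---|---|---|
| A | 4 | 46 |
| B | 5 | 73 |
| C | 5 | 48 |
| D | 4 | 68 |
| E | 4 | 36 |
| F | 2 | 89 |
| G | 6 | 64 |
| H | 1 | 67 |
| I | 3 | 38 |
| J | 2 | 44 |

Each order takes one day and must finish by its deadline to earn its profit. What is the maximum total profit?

Take jobs in profit order; each goes to the latest open slot no later than its deadline.
By profit: F(d2,89), B(d5,73), D(d4,68), H(d1,67), G(d6,64), C(d5,48), A(d4,46), J(d2,44), I(d3,38), E(d4,36)
F→slot 2; B→slot 5; D→slot 4; H→slot 1; G→slot 6; C→slot 3; A skipped; J skipped; I skipped; E skipped.
Profit = 67 + 89 + 48 + 68 + 73 + 64 = 409

409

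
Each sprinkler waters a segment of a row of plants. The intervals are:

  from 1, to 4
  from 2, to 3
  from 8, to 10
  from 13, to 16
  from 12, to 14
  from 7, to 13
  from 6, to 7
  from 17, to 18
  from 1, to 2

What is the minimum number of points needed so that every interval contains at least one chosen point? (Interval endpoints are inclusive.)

Sorted: [1,2] [2,3] [1,4] [6,7] [8,10] [7,13] [12,14] [13,16] [17,18]
{[1,2],[2,3],[1,4]} hit by 2; {[6,7]} hit by 7; {[8,10],[7,13]} hit by 10; {[12,14],[13,16]} hit by 14; {[17,18]} hit by 18.
Points: 2, 7, 10, 14, 18 (5 total).

5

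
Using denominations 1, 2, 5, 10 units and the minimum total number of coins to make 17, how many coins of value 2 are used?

1

Use the largest denomination that fits, subtract, and repeat.
17 − 1×10→7 − 1×5→2 − 1×2→0
Count of 2: 1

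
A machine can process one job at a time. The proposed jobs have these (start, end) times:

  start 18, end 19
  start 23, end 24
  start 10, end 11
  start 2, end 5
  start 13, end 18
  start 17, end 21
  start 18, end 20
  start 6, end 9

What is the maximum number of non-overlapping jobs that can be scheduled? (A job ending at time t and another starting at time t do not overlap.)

Order by finish time; keep every interval that doesn't clash with the previous kept one.
Sorted by end: (2,5)  (6,9)  (10,11)  (13,18)  (18,19)  (18,20)  (17,21)  (23,24)
take (2,5); take (6,9); take (10,11); take (13,18); take (18,19); skip (17,21); take (23,24).
Selected 6 jobs.

6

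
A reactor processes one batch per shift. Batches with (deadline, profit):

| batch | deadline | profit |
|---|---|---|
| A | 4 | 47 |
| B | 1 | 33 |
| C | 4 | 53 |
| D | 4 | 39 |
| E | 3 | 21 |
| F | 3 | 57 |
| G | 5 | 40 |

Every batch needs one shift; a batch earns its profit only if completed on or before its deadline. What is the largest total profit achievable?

236

Sort by profit descending; place each in the latest free slot ≤ its deadline.
By profit: F(d3,57), C(d4,53), A(d4,47), G(d5,40), D(d4,39), B(d1,33), E(d3,21)
F→slot 3; C→slot 4; A→slot 2; G→slot 5; D→slot 1; B skipped; E skipped.
Profit = 39 + 47 + 57 + 53 + 40 = 236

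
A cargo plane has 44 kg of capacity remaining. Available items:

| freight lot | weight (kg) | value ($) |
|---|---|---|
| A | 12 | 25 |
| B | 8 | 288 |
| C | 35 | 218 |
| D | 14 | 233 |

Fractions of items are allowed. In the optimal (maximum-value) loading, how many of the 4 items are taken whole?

2

Ratios (sorted): B 36.00, D 16.64, C 6.23, A 2.08
take B (8 @ 288); take D (14 @ 233); take 22/35 of C → 137.03. Capacity used 44/44.
2 item(s) taken whole; one partial (take 22/35 of C).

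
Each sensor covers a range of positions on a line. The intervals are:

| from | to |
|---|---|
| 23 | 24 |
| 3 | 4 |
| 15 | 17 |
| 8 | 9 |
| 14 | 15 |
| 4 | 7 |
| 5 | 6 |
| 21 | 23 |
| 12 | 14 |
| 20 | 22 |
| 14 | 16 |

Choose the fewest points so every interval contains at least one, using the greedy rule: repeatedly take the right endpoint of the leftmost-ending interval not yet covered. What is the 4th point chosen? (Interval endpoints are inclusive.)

Sort by right endpoint; whenever an interval is uncovered, place a point at its right end.
By right end: [3,4]  [5,6]  [4,7]  [8,9]  [12,14]  [14,15]  [14,16]  [15,17]  [20,22]  [21,23]  [23,24]
[3,4] uncovered → point at 4; [5,6] uncovered → point at 6; [8,9] uncovered → point at 9; [12,14] uncovered → point at 14; [15,17] uncovered → point at 17; [20,22] uncovered → point at 22; [23,24] uncovered → point at 24.
Points: 4, 6, 9, 14, 17, 22, 24 (7 total).

14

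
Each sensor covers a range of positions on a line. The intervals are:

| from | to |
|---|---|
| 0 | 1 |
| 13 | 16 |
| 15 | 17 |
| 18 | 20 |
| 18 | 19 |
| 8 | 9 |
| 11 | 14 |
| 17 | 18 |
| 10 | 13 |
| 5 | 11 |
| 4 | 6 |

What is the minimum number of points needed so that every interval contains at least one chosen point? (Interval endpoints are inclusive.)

6

By right end: [0,1]  [4,6]  [8,9]  [5,11]  [10,13]  [11,14]  [13,16]  [15,17]  [17,18]  [18,19]  [18,20]
[0,1] uncovered → point at 1; [4,6] uncovered → point at 6; [8,9] uncovered → point at 9; [10,13] uncovered → point at 13; [15,17] uncovered → point at 17; [18,19] uncovered → point at 19.
Points: 1, 6, 9, 13, 17, 19 (6 total).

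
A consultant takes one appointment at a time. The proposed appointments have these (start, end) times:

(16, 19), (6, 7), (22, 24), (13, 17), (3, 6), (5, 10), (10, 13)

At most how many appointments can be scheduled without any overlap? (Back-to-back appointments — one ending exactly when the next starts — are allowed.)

Order by finish time; keep every interval that doesn't clash with the previous kept one.
Sorted by end: (3,6)  (6,7)  (5,10)  (10,13)  (13,17)  (16,19)  (22,24)
take (3,6); take (6,7); take (10,13); take (13,17); take (22,24).
Selected 5 appointments.

5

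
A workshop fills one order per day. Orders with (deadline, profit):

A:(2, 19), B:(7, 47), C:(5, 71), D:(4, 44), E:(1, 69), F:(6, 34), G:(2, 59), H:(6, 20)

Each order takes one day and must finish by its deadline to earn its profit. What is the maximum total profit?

344

Take jobs in profit order; each goes to the latest open slot no later than its deadline.
Profit order: C=71 E=69 G=59 B=47 D=44 F=34 H=20 A=19
Assign: C→slot 5, E→slot 1, G→slot 2, B→slot 7, D→slot 4, F→slot 6, H→slot 3, A skipped.
Slots: [1:E] [2:G] [3:H] [4:D] [5:C] [6:F] [7:B]
Profit = 69 + 59 + 20 + 44 + 71 + 34 + 47 = 344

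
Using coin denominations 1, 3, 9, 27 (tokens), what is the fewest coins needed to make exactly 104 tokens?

Greedy: take as many of the largest coin as possible, then repeat with the remainder.
104 = 3×27 + 2×9 + 1×3 + 2×1
Total coins = 3 + 2 + 1 + 2 = 8

8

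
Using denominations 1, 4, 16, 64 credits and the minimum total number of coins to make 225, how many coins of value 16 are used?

2

225 = 3×64 + 2×16 + 1×1
Count of 16: 2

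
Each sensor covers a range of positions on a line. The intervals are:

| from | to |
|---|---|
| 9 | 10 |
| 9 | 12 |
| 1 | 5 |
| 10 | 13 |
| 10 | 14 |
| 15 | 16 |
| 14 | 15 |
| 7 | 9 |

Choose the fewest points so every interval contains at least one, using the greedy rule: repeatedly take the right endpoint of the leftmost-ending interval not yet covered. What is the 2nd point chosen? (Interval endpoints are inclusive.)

Process intervals by earliest right end; each time one isn't hit yet, stab at its right endpoint.
By right end: [1,5]  [7,9]  [9,10]  [9,12]  [10,13]  [10,14]  [14,15]  [15,16]
[1,5] uncovered → point at 5; [7,9] uncovered → point at 9; [10,13] uncovered → point at 13; [14,15] uncovered → point at 15.
Points: 5, 9, 13, 15 (4 total).

9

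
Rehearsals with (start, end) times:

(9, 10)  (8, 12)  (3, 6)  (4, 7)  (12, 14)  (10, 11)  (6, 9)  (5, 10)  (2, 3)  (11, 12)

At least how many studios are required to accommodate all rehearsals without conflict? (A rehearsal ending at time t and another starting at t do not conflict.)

Count concurrent intervals with a sweep; the peak is the room count.
starts: [2, 3, 4, 5, 6, 8, 9, 10, 11, 12]
ends:   [3, 6, 7, 9, 10, 10, 11, 12, 12, 14]
s2→1 e3→0 s3→1 s4→2 s5→3  — peak 3.

3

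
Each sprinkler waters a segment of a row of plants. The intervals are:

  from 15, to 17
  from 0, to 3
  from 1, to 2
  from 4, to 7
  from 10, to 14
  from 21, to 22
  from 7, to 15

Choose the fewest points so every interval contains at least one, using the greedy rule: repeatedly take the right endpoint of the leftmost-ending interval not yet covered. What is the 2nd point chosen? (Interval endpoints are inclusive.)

Sorted: [1,2] [0,3] [4,7] [10,14] [7,15] [15,17] [21,22]
{[1,2],[0,3]} hit by 2; {[4,7]} hit by 7; {[10,14],[7,15]} hit by 14; {[15,17]} hit by 17; {[21,22]} hit by 22.
Points: 2, 7, 14, 17, 22 (5 total).

7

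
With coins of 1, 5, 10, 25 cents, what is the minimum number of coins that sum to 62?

62 = 2×25 + 1×10 + 2×1
Total coins = 2 + 1 + 2 = 5

5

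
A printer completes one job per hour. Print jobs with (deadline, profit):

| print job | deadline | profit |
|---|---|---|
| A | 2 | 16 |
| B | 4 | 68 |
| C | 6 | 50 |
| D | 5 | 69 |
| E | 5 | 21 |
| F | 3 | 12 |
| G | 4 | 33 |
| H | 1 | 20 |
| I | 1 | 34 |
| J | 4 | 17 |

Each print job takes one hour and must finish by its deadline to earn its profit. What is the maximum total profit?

Sort by profit descending; place each in the latest free slot ≤ its deadline.
Profit order: D=69 B=68 C=50 I=34 G=33 E=21 H=20 J=17 A=16 F=12
Assign: D→slot 5, B→slot 4, C→slot 6, I→slot 1, G→slot 3, E→slot 2, H skipped, J skipped, A skipped, F skipped.
Slots: [1:I] [2:E] [3:G] [4:B] [5:D] [6:C]
Profit = 34 + 21 + 33 + 68 + 69 + 50 = 275

275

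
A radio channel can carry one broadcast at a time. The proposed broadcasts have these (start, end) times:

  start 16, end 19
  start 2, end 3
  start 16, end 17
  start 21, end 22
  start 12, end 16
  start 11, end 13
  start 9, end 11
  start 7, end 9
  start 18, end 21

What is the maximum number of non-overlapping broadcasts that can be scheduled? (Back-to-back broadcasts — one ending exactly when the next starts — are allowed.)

Sorted by end: (2,3)  (7,9)  (9,11)  (11,13)  (12,16)  (16,17)  (16,19)  (18,21)  (21,22)
take (2,3); take (7,9); take (9,11); take (11,13); take (16,17); take (18,21); take (21,22).
Selected 7 broadcasts.

7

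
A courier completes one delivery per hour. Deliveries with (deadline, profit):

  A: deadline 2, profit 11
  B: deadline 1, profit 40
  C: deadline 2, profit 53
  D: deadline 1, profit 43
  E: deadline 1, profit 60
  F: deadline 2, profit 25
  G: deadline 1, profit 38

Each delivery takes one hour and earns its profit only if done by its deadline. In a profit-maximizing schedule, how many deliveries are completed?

2

Sort by profit descending; place each in the latest free slot ≤ its deadline.
Profit order: E=60 C=53 D=43 B=40 G=38 F=25 A=11
Assign: E→slot 1, C→slot 2, D skipped, B skipped, G skipped, F skipped, A skipped.
Slots: [1:E] [2:C]
2 of 7 scheduled.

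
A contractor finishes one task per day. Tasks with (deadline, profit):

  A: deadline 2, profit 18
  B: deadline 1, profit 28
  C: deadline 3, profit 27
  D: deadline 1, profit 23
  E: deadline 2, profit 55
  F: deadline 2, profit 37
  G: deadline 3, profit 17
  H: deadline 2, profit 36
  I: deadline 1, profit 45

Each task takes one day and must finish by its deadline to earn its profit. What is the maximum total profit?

Sort by profit descending; place each in the latest free slot ≤ its deadline.
By profit: E(d2,55), I(d1,45), F(d2,37), H(d2,36), B(d1,28), C(d3,27), D(d1,23), A(d2,18), G(d3,17)
E→slot 2; I→slot 1; F skipped; H skipped; B skipped; C→slot 3; D skipped; A skipped; G skipped.
Profit = 45 + 55 + 27 = 127

127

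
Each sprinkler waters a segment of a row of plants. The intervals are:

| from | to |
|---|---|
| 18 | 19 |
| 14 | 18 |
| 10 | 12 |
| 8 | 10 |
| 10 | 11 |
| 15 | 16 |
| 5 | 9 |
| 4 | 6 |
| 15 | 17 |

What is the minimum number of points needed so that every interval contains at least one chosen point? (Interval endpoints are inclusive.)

By right end: [4,6]  [5,9]  [8,10]  [10,11]  [10,12]  [15,16]  [15,17]  [14,18]  [18,19]
[4,6] uncovered → point at 6; [8,10] uncovered → point at 10; [15,16] uncovered → point at 16; [18,19] uncovered → point at 19.
Points: 6, 10, 16, 19 (4 total).

4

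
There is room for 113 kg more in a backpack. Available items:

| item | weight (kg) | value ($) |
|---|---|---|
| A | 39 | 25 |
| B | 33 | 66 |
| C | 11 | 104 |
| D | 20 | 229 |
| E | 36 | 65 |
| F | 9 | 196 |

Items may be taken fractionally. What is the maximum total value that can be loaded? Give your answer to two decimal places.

Ratios (sorted): F 21.78, D 11.45, C 9.45, B 2.00, E 1.81, A 0.64
take F (9 @ 196); take D (20 @ 229); take C (11 @ 104); take B (33 @ 66); take E (36 @ 65); take 4/39 of A → 2.56. Capacity used 113/113.
Total value = 662.56

662.56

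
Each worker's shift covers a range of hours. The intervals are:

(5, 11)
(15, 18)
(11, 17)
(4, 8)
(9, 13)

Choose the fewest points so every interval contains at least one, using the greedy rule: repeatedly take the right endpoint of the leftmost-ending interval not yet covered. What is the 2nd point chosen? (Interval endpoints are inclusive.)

By right end: [4,8]  [5,11]  [9,13]  [11,17]  [15,18]
[4,8] uncovered → point at 8; [9,13] uncovered → point at 13; [15,18] uncovered → point at 18.
Points: 8, 13, 18 (3 total).

13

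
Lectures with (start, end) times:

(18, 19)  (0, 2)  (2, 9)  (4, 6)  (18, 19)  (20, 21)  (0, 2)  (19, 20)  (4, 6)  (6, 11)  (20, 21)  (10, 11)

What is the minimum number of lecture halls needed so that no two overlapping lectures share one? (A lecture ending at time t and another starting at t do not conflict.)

The answer is the maximum number of intervals overlapping at any instant.
Events (time:±→running): 0:+→1 0:+→2 2:-→1 2:-→0 2:+→1 4:+→2 4:+→3 … peak 3.

3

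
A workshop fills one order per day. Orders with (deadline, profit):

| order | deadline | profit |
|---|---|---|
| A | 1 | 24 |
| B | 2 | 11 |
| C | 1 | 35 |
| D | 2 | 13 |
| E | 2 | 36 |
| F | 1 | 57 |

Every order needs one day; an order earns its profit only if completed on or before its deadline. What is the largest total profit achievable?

93

Profit order: F=57 E=36 C=35 A=24 D=13 B=11
Assign: F→slot 1, E→slot 2, C skipped, A skipped, D skipped, B skipped.
Slots: [1:F] [2:E]
Profit = 57 + 36 = 93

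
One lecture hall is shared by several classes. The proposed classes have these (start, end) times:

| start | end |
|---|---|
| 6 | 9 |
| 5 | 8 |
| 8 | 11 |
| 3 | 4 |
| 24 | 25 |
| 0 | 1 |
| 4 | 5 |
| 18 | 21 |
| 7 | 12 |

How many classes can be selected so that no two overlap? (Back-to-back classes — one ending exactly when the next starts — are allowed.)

7

Order by finish time; keep every interval that doesn't clash with the previous kept one.
Sorted by end: (0,1)  (3,4)  (4,5)  (5,8)  (6,9)  (8,11)  (7,12)  (18,21)  (24,25)
take (0,1); take (3,4); take (4,5); take (5,8); take (8,11); take (18,21); take (24,25).
Selected 7 classes.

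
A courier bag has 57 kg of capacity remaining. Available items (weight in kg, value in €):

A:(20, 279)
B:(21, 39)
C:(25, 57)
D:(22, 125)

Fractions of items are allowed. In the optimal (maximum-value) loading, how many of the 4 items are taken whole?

Sort by value per unit weight and fill in that order.
Order: A (279/20=13.95) > D (125/22=5.68) > C (57/25=2.28) > B (39/21=1.86)
Fill: take A (20 @ 279) → take D (22 @ 125) → take 15/25 of C → 34.20; 57/57 used.
2 item(s) taken whole; one partial (take 15/25 of C).

2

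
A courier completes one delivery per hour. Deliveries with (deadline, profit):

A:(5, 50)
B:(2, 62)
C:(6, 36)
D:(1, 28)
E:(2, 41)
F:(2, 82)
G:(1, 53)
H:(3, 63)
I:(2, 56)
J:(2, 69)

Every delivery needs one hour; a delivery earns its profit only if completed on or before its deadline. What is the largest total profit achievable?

300

Profit order: F=82 J=69 H=63 B=62 I=56 G=53 A=50 E=41 C=36 D=28
Assign: F→slot 2, J→slot 1, H→slot 3, B skipped, I skipped, G skipped, A→slot 5, E skipped, C→slot 6, D skipped.
Slots: [1:J] [2:F] [3:H] [5:A] [6:C]
Profit = 69 + 82 + 63 + 50 + 36 = 300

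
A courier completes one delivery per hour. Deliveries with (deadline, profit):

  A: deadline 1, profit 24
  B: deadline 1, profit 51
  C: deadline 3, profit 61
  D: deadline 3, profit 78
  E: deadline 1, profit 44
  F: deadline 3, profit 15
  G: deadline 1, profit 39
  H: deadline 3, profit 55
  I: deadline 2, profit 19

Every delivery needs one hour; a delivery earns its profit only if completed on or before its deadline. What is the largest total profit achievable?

Take jobs in profit order; each goes to the latest open slot no later than its deadline.
Profit order: D=78 C=61 H=55 B=51 E=44 G=39 A=24 I=19 F=15
Assign: D→slot 3, C→slot 2, H→slot 1, B skipped, E skipped, G skipped, A skipped, I skipped, F skipped.
Slots: [1:H] [2:C] [3:D]
Profit = 55 + 61 + 78 = 194

194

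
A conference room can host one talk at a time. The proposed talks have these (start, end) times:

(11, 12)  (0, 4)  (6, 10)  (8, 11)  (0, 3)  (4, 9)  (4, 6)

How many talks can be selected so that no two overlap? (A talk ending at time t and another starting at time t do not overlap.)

4

Order by finish time; keep every interval that doesn't clash with the previous kept one.
Sorted by end: (0,3)  (0,4)  (4,6)  (4,9)  (6,10)  (8,11)  (11,12)
take (0,3); take (4,6); skip (4,9); take (6,10); skip (8,11); take (11,12).
Selected 4 talks.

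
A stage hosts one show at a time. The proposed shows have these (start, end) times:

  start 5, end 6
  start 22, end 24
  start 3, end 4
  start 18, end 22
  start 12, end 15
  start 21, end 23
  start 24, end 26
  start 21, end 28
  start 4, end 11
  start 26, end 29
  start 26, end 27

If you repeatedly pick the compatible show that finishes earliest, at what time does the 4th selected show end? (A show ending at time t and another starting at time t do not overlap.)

22

Order by finish time; keep every interval that doesn't clash with the previous kept one.
By end time: (3,4), (5,6), (4,11), (12,15), (18,22), (21,23), (22,24), (24,26), (26,27), (21,28), (26,29).
Pick (3,4); next start ≥ 4 → (5,6); next start ≥ 6 → (12,15); next start ≥ 15 → (18,22); next start ≥ 22 → (22,24); next start ≥ 24 → (24,26); next start ≥ 26 → (26,27).
Selected: (3,4) (5,6) (12,15) (18,22) (22,24) (24,26) (26,27)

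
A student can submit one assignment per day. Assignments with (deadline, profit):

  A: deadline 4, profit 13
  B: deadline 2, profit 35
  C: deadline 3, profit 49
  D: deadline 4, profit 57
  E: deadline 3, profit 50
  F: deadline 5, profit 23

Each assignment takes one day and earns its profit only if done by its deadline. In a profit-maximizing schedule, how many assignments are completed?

Take jobs in profit order; each goes to the latest open slot no later than its deadline.
By profit: D(d4,57), E(d3,50), C(d3,49), B(d2,35), F(d5,23), A(d4,13)
D→slot 4; E→slot 3; C→slot 2; B→slot 1; F→slot 5; A skipped.
5 of 6 scheduled.

5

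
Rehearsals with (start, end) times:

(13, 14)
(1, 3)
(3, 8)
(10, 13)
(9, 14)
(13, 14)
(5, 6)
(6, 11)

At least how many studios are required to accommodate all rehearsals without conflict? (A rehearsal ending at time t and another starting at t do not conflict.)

3

The answer is the maximum number of intervals overlapping at any instant.
starts: [1, 3, 5, 6, 9, 10, 13, 13]
ends:   [3, 6, 8, 11, 13, 14, 14, 14]
s1→1 e3→0 s3→1 s5→2 e6→1 s6→2 e8→1 s9→2 s10→3  — peak 3.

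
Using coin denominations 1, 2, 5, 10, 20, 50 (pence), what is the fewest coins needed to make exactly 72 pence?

3

Greedy: take as many of the largest coin as possible, then repeat with the remainder.
72 − 1×50→22 − 1×20→2 − 1×2→0
Total coins = 1 + 1 + 1 = 3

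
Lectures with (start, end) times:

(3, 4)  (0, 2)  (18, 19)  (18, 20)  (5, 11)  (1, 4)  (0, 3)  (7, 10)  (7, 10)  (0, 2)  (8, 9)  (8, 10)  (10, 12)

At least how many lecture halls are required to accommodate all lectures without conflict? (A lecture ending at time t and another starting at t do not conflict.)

5

The answer is the maximum number of intervals overlapping at any instant.
Events (time:±→running): 0:+→1 0:+→2 0:+→3 1:+→4 2:-→3 2:-→2 3:-→1 3:+→2 4:-→1 4:-→0 5:+→1 7:+→2 7:+→3 8:+→4 8:+→5 … peak 5.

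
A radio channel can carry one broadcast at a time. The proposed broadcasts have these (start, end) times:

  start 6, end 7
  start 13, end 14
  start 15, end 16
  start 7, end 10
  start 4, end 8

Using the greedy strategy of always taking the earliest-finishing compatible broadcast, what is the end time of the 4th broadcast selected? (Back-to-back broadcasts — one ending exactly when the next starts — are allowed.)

16

Sort by end time and greedily take each interval whose start is ≥ the last chosen end.
By end time: (6,7), (4,8), (7,10), (13,14), (15,16).
Pick (6,7); next start ≥ 7 → (7,10); next start ≥ 10 → (13,14); next start ≥ 14 → (15,16).
Selected: (6,7) (7,10) (13,14) (15,16)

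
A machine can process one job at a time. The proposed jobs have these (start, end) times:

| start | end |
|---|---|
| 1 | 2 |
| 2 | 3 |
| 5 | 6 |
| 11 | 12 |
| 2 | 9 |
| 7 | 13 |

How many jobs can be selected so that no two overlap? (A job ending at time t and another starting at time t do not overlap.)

Order by finish time; keep every interval that doesn't clash with the previous kept one.
Sorted by end: (1,2)  (2,3)  (5,6)  (2,9)  (11,12)  (7,13)
take (1,2); take (2,3); take (5,6); skip (2,9); take (11,12).
Selected 4 jobs.

4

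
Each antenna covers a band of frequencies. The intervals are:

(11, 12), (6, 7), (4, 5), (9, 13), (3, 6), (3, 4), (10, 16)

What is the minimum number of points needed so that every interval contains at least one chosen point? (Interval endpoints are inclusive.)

Sorted: [3,4] [4,5] [3,6] [6,7] [11,12] [9,13] [10,16]
{[3,4],[4,5],[3,6]} hit by 4; {[6,7]} hit by 7; {[11,12],[9,13],[10,16]} hit by 12.
Points: 4, 7, 12 (3 total).

3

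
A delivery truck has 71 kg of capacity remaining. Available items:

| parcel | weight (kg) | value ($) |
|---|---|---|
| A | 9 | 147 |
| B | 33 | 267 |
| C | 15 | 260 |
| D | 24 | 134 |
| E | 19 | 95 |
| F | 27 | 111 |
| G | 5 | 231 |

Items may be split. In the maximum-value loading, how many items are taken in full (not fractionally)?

Sort by value per unit weight and fill in that order.
Ratios (sorted): G 46.20, C 17.33, A 16.33, B 8.09, D 5.58, E 5.00, F 4.11
take G (5 @ 231); take C (15 @ 260); take A (9 @ 147); take B (33 @ 267); take 9/24 of D → 50.25. Capacity used 71/71.
4 item(s) taken whole; one partial (take 9/24 of D).

4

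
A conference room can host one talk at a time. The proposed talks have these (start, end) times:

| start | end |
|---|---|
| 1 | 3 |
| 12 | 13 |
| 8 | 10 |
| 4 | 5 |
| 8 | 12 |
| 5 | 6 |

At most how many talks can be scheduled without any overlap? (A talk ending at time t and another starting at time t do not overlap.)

Sort by end time and greedily take each interval whose start is ≥ the last chosen end.
By end time: (1,3), (4,5), (5,6), (8,10), (8,12), (12,13).
Pick (1,3); next start ≥ 3 → (4,5); next start ≥ 5 → (5,6); next start ≥ 6 → (8,10); next start ≥ 10 → (12,13).
Selected 5 talks.

5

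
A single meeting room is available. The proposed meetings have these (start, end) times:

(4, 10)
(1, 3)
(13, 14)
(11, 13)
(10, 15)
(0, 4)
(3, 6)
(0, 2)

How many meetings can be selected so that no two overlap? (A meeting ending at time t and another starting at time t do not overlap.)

Sorted by end: (0,2)  (1,3)  (0,4)  (3,6)  (4,10)  (11,13)  (13,14)  (10,15)
take (0,2); take (3,6); skip (4,10); take (11,13); take (13,14); skip (10,15).
Selected 4 meetings.

4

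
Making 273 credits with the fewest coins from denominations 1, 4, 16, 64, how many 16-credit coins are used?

1

Use the largest denomination that fits, subtract, and repeat.
273 = 4×64 + 1×16 + 1×1
Count of 16: 1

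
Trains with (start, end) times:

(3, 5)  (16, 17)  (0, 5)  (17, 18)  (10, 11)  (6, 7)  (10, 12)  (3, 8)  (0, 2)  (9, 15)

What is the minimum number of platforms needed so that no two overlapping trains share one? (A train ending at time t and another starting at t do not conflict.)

3

The answer is the maximum number of intervals overlapping at any instant.
starts: [0, 0, 3, 3, 6, 9, 10, 10, 16, 17]
ends:   [2, 5, 5, 7, 8, 11, 12, 15, 17, 18]
s0→1 s0→2 e2→1 s3→2 s3→3  — peak 3.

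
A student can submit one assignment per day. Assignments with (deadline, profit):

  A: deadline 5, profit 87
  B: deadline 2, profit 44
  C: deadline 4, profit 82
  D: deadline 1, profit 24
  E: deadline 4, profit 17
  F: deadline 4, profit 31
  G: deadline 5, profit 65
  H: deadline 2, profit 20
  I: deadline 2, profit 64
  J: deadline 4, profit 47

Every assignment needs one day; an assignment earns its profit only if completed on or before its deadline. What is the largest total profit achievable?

Sort by profit descending; place each in the latest free slot ≤ its deadline.
By profit: A(d5,87), C(d4,82), G(d5,65), I(d2,64), J(d4,47), B(d2,44), F(d4,31), D(d1,24), H(d2,20), E(d4,17)
A→slot 5; C→slot 4; G→slot 3; I→slot 2; J→slot 1; B skipped; F skipped; D skipped; H skipped; E skipped.
Profit = 47 + 64 + 65 + 82 + 87 = 345

345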